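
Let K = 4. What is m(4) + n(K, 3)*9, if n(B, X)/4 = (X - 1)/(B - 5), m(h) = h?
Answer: -68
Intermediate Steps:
n(B, X) = 4*(-1 + X)/(-5 + B) (n(B, X) = 4*((X - 1)/(B - 5)) = 4*((-1 + X)/(-5 + B)) = 4*(-1 + X)/(-5 + B))
m(4) + n(K, 3)*9 = 4 + (4*(-1 + 3)/(-5 + 4))*9 = 4 + (4*2/(-1))*9 = 4 + (4*(-1)*2)*9 = 4 - 8*9 = 4 - 72 = -68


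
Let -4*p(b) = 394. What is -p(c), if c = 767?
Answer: 197/2 ≈ 98.500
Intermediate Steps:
p(b) = -197/2 (p(b) = -1/4*394 = -197/2)
-p(c) = -1*(-197/2) = 197/2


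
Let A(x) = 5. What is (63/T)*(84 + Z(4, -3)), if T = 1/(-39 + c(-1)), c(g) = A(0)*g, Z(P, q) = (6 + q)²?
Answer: -257796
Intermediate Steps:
c(g) = 5*g
T = -1/44 (T = 1/(-39 + 5*(-1)) = 1/(-39 - 5) = 1/(-44) = -1/44 ≈ -0.022727)
(63/T)*(84 + Z(4, -3)) = (63/(-1/44))*(84 + (6 - 3)²) = (63*(-44))*(84 + 3²) = -2772*(84 + 9) = -2772*93 = -257796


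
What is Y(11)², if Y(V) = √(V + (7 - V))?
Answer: 7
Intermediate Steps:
Y(V) = √7
Y(11)² = (√7)² = 7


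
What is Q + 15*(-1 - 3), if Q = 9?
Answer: -51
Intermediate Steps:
Q + 15*(-1 - 3) = 9 + 15*(-1 - 3) = 9 + 15*(-4) = 9 - 60 = -51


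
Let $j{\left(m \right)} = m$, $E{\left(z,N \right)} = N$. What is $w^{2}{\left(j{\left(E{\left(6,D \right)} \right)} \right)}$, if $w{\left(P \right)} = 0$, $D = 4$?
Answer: $0$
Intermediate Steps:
$w^{2}{\left(j{\left(E{\left(6,D \right)} \right)} \right)} = 0^{2} = 0$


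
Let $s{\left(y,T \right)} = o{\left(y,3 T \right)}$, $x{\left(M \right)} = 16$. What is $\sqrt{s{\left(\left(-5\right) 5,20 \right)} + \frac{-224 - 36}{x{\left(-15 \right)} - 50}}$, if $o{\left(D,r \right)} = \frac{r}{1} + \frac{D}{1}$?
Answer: $\frac{5 \sqrt{493}}{17} \approx 6.5305$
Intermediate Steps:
$o{\left(D,r \right)} = D + r$ ($o{\left(D,r \right)} = r 1 + D 1 = r + D = D + r$)
$s{\left(y,T \right)} = y + 3 T$
$\sqrt{s{\left(\left(-5\right) 5,20 \right)} + \frac{-224 - 36}{x{\left(-15 \right)} - 50}} = \sqrt{\left(\left(-5\right) 5 + 3 \cdot 20\right) + \frac{-224 - 36}{16 - 50}} = \sqrt{\left(-25 + 60\right) - \frac{260}{-34}} = \sqrt{35 - - \frac{130}{17}} = \sqrt{35 + \frac{130}{17}} = \sqrt{\frac{725}{17}} = \frac{5 \sqrt{493}}{17}$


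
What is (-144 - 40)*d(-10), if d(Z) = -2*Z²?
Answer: 36800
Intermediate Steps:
(-144 - 40)*d(-10) = (-144 - 40)*(-2*(-10)²) = -(-368)*100 = -184*(-200) = 36800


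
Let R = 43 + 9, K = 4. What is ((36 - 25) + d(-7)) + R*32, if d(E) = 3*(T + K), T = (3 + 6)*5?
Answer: 1822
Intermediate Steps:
R = 52
T = 45 (T = 9*5 = 45)
d(E) = 147 (d(E) = 3*(45 + 4) = 3*49 = 147)
((36 - 25) + d(-7)) + R*32 = ((36 - 25) + 147) + 52*32 = (11 + 147) + 1664 = 158 + 1664 = 1822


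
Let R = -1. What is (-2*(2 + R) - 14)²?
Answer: 256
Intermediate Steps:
(-2*(2 + R) - 14)² = (-2*(2 - 1) - 14)² = (-2*1 - 14)² = (-2 - 14)² = (-16)² = 256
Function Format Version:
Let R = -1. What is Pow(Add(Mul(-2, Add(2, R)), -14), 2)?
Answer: 256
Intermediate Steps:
Pow(Add(Mul(-2, Add(2, R)), -14), 2) = Pow(Add(Mul(-2, Add(2, -1)), -14), 2) = Pow(Add(Mul(-2, 1), -14), 2) = Pow(Add(-2, -14), 2) = Pow(-16, 2) = 256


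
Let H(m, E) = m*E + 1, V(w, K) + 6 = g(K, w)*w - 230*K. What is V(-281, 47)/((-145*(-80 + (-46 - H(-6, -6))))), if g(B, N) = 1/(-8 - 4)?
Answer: -129511/283620 ≈ -0.45664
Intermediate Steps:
g(B, N) = -1/12 (g(B, N) = 1/(-12) = -1/12)
V(w, K) = -6 - 230*K - w/12 (V(w, K) = -6 + (-w/12 - 230*K) = -6 + (-230*K - w/12) = -6 - 230*K - w/12)
H(m, E) = 1 + E*m (H(m, E) = E*m + 1 = 1 + E*m)
V(-281, 47)/((-145*(-80 + (-46 - H(-6, -6))))) = (-6 - 230*47 - 1/12*(-281))/((-145*(-80 + (-46 - (1 - 6*(-6)))))) = (-6 - 10810 + 281/12)/((-145*(-80 + (-46 - (1 + 36))))) = -129511*(-1/(145*(-80 + (-46 - 1*37))))/12 = -129511*(-1/(145*(-80 + (-46 - 37))))/12 = -129511*(-1/(145*(-80 - 83)))/12 = -129511/(12*((-145*(-163)))) = -129511/12/23635 = -129511/12*1/23635 = -129511/283620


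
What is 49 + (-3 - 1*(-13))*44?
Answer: 489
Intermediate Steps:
49 + (-3 - 1*(-13))*44 = 49 + (-3 + 13)*44 = 49 + 10*44 = 49 + 440 = 489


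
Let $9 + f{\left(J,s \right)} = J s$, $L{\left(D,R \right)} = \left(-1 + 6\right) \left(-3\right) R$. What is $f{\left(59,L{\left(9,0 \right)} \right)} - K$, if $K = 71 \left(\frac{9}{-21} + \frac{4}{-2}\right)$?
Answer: $\frac{1144}{7} \approx 163.43$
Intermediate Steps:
$L{\left(D,R \right)} = - 15 R$ ($L{\left(D,R \right)} = 5 \left(-3\right) R = - 15 R$)
$f{\left(J,s \right)} = -9 + J s$
$K = - \frac{1207}{7}$ ($K = 71 \left(9 \left(- \frac{1}{21}\right) + 4 \left(- \frac{1}{2}\right)\right) = 71 \left(- \frac{3}{7} - 2\right) = 71 \left(- \frac{17}{7}\right) = - \frac{1207}{7} \approx -172.43$)
$f{\left(59,L{\left(9,0 \right)} \right)} - K = \left(-9 + 59 \left(\left(-15\right) 0\right)\right) - - \frac{1207}{7} = \left(-9 + 59 \cdot 0\right) + \frac{1207}{7} = \left(-9 + 0\right) + \frac{1207}{7} = -9 + \frac{1207}{7} = \frac{1144}{7}$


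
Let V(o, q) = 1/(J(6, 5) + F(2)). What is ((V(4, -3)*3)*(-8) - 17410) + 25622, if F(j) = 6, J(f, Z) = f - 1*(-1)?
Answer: 106732/13 ≈ 8210.2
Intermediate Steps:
J(f, Z) = 1 + f (J(f, Z) = f + 1 = 1 + f)
V(o, q) = 1/13 (V(o, q) = 1/((1 + 6) + 6) = 1/(7 + 6) = 1/13)
((V(4, -3)*3)*(-8) - 17410) + 25622 = (((1/13)*3)*(-8) - 17410) + 25622 = ((3/13)*(-8) - 17410) + 25622 = (-24/13 - 17410) + 25622 = -226354/13 + 25622 = 106732/13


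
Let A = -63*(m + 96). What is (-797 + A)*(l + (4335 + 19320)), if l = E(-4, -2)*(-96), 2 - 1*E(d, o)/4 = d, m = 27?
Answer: -182465646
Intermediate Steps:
E(d, o) = 8 - 4*d
l = -2304 (l = (8 - 4*(-4))*(-96) = (8 + 16)*(-96) = 24*(-96) = -2304)
A = -7749 (A = -63*(27 + 96) = -63*123 = -7749)
(-797 + A)*(l + (4335 + 19320)) = (-797 - 7749)*(-2304 + (4335 + 19320)) = -8546*(-2304 + 23655) = -8546*21351 = -182465646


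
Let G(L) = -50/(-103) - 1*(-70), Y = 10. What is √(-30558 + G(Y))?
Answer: 7*I*√6600858/103 ≈ 174.61*I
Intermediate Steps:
G(L) = 7260/103 (G(L) = -50*(-1/103) + 70 = 50/103 + 70 = 7260/103)
√(-30558 + G(Y)) = √(-30558 + 7260/103) = √(-3140214/103) = 7*I*√6600858/103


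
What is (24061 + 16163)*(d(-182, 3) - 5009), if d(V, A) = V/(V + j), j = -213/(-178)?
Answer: -6482992624224/32183 ≈ -2.0144e+8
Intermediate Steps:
j = 213/178 (j = -213*(-1/178) = 213/178 ≈ 1.1966)
d(V, A) = V/(213/178 + V) (d(V, A) = V/(V + 213/178) = V/(213/178 + V))
(24061 + 16163)*(d(-182, 3) - 5009) = (24061 + 16163)*(178*(-182)/(213 + 178*(-182)) - 5009) = 40224*(178*(-182)/(213 - 32396) - 5009) = 40224*(178*(-182)/(-32183) - 5009) = 40224*(178*(-182)*(-1/32183) - 5009) = 40224*(32396/32183 - 5009) = 40224*(-161172251/32183) = -6482992624224/32183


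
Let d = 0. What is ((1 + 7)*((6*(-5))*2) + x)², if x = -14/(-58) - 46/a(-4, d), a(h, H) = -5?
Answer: 4655469361/21025 ≈ 2.2143e+5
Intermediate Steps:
x = 1369/145 (x = -14/(-58) - 46/(-5) = -14*(-1/58) - 46*(-⅕) = 7/29 + 46/5 = 1369/145 ≈ 9.4414)
((1 + 7)*((6*(-5))*2) + x)² = ((1 + 7)*((6*(-5))*2) + 1369/145)² = (8*(-30*2) + 1369/145)² = (8*(-60) + 1369/145)² = (-480 + 1369/145)² = (-68231/145)² = 4655469361/21025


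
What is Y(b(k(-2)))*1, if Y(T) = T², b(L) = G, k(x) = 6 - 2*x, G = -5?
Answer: 25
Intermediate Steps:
b(L) = -5
Y(b(k(-2)))*1 = (-5)²*1 = 25*1 = 25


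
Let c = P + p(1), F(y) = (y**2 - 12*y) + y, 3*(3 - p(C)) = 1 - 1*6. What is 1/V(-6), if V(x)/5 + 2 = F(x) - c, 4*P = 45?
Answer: 12/5045 ≈ 0.0023786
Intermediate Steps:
p(C) = 14/3 (p(C) = 3 - (1 - 1*6)/3 = 3 - (1 - 6)/3 = 3 - 1/3*(-5) = 3 + 5/3 = 14/3)
P = 45/4 (P = (1/4)*45 = 45/4 ≈ 11.250)
F(y) = y**2 - 11*y
c = 191/12 (c = 45/4 + 14/3 = 191/12 ≈ 15.917)
V(x) = -1075/12 + 5*x*(-11 + x) (V(x) = -10 + 5*(x*(-11 + x) - 1*191/12) = -10 + 5*(x*(-11 + x) - 191/12) = -10 + 5*(-191/12 + x*(-11 + x)) = -10 + (-955/12 + 5*x*(-11 + x)) = -1075/12 + 5*x*(-11 + x))
1/V(-6) = 1/(-1075/12 + 5*(-6)*(-11 - 6)) = 1/(-1075/12 + 5*(-6)*(-17)) = 1/(-1075/12 + 510) = 1/(5045/12) = 12/5045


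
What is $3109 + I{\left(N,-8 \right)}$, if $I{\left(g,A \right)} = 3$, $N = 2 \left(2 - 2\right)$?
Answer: $3112$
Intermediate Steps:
$N = 0$ ($N = 2 \cdot 0 = 0$)
$3109 + I{\left(N,-8 \right)} = 3109 + 3 = 3112$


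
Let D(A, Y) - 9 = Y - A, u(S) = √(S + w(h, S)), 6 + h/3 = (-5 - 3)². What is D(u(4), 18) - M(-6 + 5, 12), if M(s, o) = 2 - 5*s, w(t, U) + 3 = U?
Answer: 20 - √5 ≈ 17.764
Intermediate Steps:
h = 174 (h = -18 + 3*(-5 - 3)² = -18 + 3*(-8)² = -18 + 3*64 = -18 + 192 = 174)
w(t, U) = -3 + U
u(S) = √(-3 + 2*S) (u(S) = √(S + (-3 + S)) = √(-3 + 2*S))
D(A, Y) = 9 + Y - A (D(A, Y) = 9 + (Y - A) = 9 + Y - A)
D(u(4), 18) - M(-6 + 5, 12) = (9 + 18 - √(-3 + 2*4)) - (2 - 5*(-6 + 5)) = (9 + 18 - √(-3 + 8)) - (2 - 5*(-1)) = (9 + 18 - √5) - (2 + 5) = (27 - √5) - 1*7 = (27 - √5) - 7 = 20 - √5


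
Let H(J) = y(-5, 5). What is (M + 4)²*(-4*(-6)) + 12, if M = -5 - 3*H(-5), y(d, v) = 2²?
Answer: 4068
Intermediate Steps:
y(d, v) = 4
H(J) = 4
M = -17 (M = -5 - 3*4 = -5 - 12 = -17)
(M + 4)²*(-4*(-6)) + 12 = (-17 + 4)²*(-4*(-6)) + 12 = (-13)²*24 + 12 = 169*24 + 12 = 4056 + 12 = 4068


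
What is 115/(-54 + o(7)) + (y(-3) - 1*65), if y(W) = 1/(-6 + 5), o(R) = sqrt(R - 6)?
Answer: -3613/53 ≈ -68.170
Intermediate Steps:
o(R) = sqrt(-6 + R)
y(W) = -1 (y(W) = 1/(-1) = -1)
115/(-54 + o(7)) + (y(-3) - 1*65) = 115/(-54 + sqrt(-6 + 7)) + (-1 - 1*65) = 115/(-54 + sqrt(1)) + (-1 - 65) = 115/(-54 + 1) - 66 = 115/(-53) - 66 = -1/53*115 - 66 = -115/53 - 66 = -3613/53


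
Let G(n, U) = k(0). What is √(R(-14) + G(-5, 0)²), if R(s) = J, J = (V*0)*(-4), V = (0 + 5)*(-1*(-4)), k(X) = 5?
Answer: 5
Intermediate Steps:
G(n, U) = 5
V = 20 (V = 5*4 = 20)
J = 0 (J = (20*0)*(-4) = 0*(-4) = 0)
R(s) = 0
√(R(-14) + G(-5, 0)²) = √(0 + 5²) = √(0 + 25) = √25 = 5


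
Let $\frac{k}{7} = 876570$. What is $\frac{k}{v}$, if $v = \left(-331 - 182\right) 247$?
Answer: $- \frac{2045330}{42237} \approx -48.425$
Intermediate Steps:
$v = -126711$ ($v = \left(-513\right) 247 = -126711$)
$k = 6135990$ ($k = 7 \cdot 876570 = 6135990$)
$\frac{k}{v} = \frac{6135990}{-126711} = 6135990 \left(- \frac{1}{126711}\right) = - \frac{2045330}{42237}$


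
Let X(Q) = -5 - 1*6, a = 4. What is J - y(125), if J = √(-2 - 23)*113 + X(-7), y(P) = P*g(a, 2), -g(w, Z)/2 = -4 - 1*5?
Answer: -2261 + 565*I ≈ -2261.0 + 565.0*I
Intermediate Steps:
g(w, Z) = 18 (g(w, Z) = -2*(-4 - 1*5) = -2*(-4 - 5) = -2*(-9) = 18)
X(Q) = -11 (X(Q) = -5 - 6 = -11)
y(P) = 18*P (y(P) = P*18 = 18*P)
J = -11 + 565*I (J = √(-2 - 23)*113 - 11 = √(-25)*113 - 11 = (5*I)*113 - 11 = 565*I - 11 = -11 + 565*I ≈ -11.0 + 565.0*I)
J - y(125) = (-11 + 565*I) - 18*125 = (-11 + 565*I) - 1*2250 = (-11 + 565*I) - 2250 = -2261 + 565*I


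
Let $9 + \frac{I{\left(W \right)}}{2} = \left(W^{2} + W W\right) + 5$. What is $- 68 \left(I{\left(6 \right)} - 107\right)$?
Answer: $-1972$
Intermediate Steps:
$I{\left(W \right)} = -8 + 4 W^{2}$ ($I{\left(W \right)} = -18 + 2 \left(\left(W^{2} + W W\right) + 5\right) = -18 + 2 \left(\left(W^{2} + W^{2}\right) + 5\right) = -18 + 2 \left(2 W^{2} + 5\right) = -18 + 2 \left(5 + 2 W^{2}\right) = -18 + \left(10 + 4 W^{2}\right) = -8 + 4 W^{2}$)
$- 68 \left(I{\left(6 \right)} - 107\right) = - 68 \left(\left(-8 + 4 \cdot 6^{2}\right) - 107\right) = - 68 \left(\left(-8 + 4 \cdot 36\right) - 107\right) = - 68 \left(\left(-8 + 144\right) - 107\right) = - 68 \left(136 - 107\right) = \left(-68\right) 29 = -1972$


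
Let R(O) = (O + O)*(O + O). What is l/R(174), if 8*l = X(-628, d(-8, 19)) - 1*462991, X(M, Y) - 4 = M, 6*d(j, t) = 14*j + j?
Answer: -463615/968832 ≈ -0.47853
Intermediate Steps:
d(j, t) = 5*j/2 (d(j, t) = (14*j + j)/6 = (15*j)/6 = 5*j/2)
X(M, Y) = 4 + M
R(O) = 4*O² (R(O) = (2*O)*(2*O) = 4*O²)
l = -463615/8 (l = ((4 - 628) - 1*462991)/8 = (-624 - 462991)/8 = (⅛)*(-463615) = -463615/8 ≈ -57952.)
l/R(174) = -463615/(8*(4*174²)) = -463615/(8*(4*30276)) = -463615/8/121104 = -463615/8*1/121104 = -463615/968832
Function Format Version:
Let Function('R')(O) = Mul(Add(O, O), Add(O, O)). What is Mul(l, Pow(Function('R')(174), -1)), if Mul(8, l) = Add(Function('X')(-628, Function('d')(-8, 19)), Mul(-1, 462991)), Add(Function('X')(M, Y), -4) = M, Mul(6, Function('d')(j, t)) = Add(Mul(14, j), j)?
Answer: Rational(-463615, 968832) ≈ -0.47853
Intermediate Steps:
Function('d')(j, t) = Mul(Rational(5, 2), j) (Function('d')(j, t) = Mul(Rational(1, 6), Add(Mul(14, j), j)) = Mul(Rational(1, 6), Mul(15, j)) = Mul(Rational(5, 2), j))
Function('X')(M, Y) = Add(4, M)
Function('R')(O) = Mul(4, Pow(O, 2)) (Function('R')(O) = Mul(Mul(2, O), Mul(2, O)) = Mul(4, Pow(O, 2)))
l = Rational(-463615, 8) (l = Mul(Rational(1, 8), Add(Add(4, -628), Mul(-1, 462991))) = Mul(Rational(1, 8), Add(-624, -462991)) = Mul(Rational(1, 8), -463615) = Rational(-463615, 8) ≈ -57952.)
Mul(l, Pow(Function('R')(174), -1)) = Mul(Rational(-463615, 8), Pow(Mul(4, Pow(174, 2)), -1)) = Mul(Rational(-463615, 8), Pow(Mul(4, 30276), -1)) = Mul(Rational(-463615, 8), Pow(121104, -1)) = Mul(Rational(-463615, 8), Rational(1, 121104)) = Rational(-463615, 968832)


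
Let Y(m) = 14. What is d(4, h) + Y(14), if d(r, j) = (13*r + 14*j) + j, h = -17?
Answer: -189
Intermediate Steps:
d(r, j) = 13*r + 15*j
d(4, h) + Y(14) = (13*4 + 15*(-17)) + 14 = (52 - 255) + 14 = -203 + 14 = -189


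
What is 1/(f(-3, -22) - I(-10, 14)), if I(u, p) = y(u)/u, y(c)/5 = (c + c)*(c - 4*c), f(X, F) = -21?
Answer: -1/321 ≈ -0.0031153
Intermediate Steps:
y(c) = -30*c² (y(c) = 5*((c + c)*(c - 4*c)) = 5*((2*c)*(-3*c)) = 5*(-6*c²) = -30*c²)
I(u, p) = -30*u (I(u, p) = (-30*u²)/u = -30*u)
1/(f(-3, -22) - I(-10, 14)) = 1/(-21 - (-30)*(-10)) = 1/(-21 - 1*300) = 1/(-21 - 300) = 1/(-321) = -1/321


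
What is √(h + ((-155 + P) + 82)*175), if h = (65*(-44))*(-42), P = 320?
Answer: √163345 ≈ 404.16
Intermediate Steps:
h = 120120 (h = -2860*(-42) = 120120)
√(h + ((-155 + P) + 82)*175) = √(120120 + ((-155 + 320) + 82)*175) = √(120120 + (165 + 82)*175) = √(120120 + 247*175) = √(120120 + 43225) = √163345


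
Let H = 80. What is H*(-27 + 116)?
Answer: 7120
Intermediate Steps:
H*(-27 + 116) = 80*(-27 + 116) = 80*89 = 7120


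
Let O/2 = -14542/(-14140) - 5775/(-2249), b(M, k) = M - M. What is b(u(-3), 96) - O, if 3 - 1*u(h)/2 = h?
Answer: -57181729/7950215 ≈ -7.1925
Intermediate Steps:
u(h) = 6 - 2*h
b(M, k) = 0
O = 57181729/7950215 (O = 2*(-14542/(-14140) - 5775/(-2249)) = 2*(-14542*(-1/14140) - 5775*(-1/2249)) = 2*(7271/7070 + 5775/2249) = 2*(57181729/15900430) = 57181729/7950215 ≈ 7.1925)
b(u(-3), 96) - O = 0 - 1*57181729/7950215 = 0 - 57181729/7950215 = -57181729/7950215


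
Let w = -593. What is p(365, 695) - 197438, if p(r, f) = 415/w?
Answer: -117081149/593 ≈ -1.9744e+5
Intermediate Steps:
p(r, f) = -415/593 (p(r, f) = 415/(-593) = 415*(-1/593) = -415/593)
p(365, 695) - 197438 = -415/593 - 197438 = -117081149/593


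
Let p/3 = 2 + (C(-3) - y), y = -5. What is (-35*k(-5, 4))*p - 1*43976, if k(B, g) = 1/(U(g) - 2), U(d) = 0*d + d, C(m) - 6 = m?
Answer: -44501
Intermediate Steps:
C(m) = 6 + m
p = 30 (p = 3*(2 + ((6 - 3) - 1*(-5))) = 3*(2 + (3 + 5)) = 3*(2 + 8) = 3*10 = 30)
U(d) = d (U(d) = 0 + d = d)
k(B, g) = 1/(-2 + g) (k(B, g) = 1/(g - 2) = 1/(-2 + g))
(-35*k(-5, 4))*p - 1*43976 = -35/(-2 + 4)*30 - 1*43976 = -35/2*30 - 43976 = -525 - 43976 = -44501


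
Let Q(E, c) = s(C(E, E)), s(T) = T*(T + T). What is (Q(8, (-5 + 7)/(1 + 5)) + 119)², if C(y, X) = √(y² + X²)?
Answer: 140625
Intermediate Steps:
C(y, X) = √(X² + y²)
s(T) = 2*T² (s(T) = T*(2*T) = 2*T²)
Q(E, c) = 4*E² (Q(E, c) = 2*(√(E² + E²))² = 2*(√(2*E²))² = 2*(√2*√(E²))² = 2*(2*E²) = 4*E²)
(Q(8, (-5 + 7)/(1 + 5)) + 119)² = (4*8² + 119)² = (4*64 + 119)² = (256 + 119)² = 375² = 140625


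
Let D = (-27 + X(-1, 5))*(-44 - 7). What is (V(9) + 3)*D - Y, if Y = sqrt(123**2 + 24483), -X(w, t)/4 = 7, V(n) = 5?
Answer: 22440 - 2*sqrt(9903) ≈ 22241.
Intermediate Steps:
X(w, t) = -28 (X(w, t) = -4*7 = -28)
Y = 2*sqrt(9903) (Y = sqrt(15129 + 24483) = sqrt(39612) = 2*sqrt(9903) ≈ 199.03)
D = 2805 (D = (-27 - 28)*(-44 - 7) = -55*(-51) = 2805)
(V(9) + 3)*D - Y = (5 + 3)*2805 - 2*sqrt(9903) = 8*2805 - 2*sqrt(9903) = 22440 - 2*sqrt(9903)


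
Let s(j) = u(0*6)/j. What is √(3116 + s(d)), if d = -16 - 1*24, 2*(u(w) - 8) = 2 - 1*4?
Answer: √1246330/20 ≈ 55.820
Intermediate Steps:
u(w) = 7 (u(w) = 8 + (2 - 1*4)/2 = 8 + (2 - 4)/2 = 8 + (½)*(-2) = 8 - 1 = 7)
d = -40 (d = -16 - 24 = -40)
s(j) = 7/j
√(3116 + s(d)) = √(3116 + 7/(-40)) = √(3116 + 7*(-1/40)) = √(3116 - 7/40) = √(124633/40) = √1246330/20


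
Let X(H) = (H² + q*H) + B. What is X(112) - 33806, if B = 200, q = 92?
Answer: -10758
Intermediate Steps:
X(H) = 200 + H² + 92*H (X(H) = (H² + 92*H) + 200 = 200 + H² + 92*H)
X(112) - 33806 = (200 + 112² + 92*112) - 33806 = (200 + 12544 + 10304) - 33806 = 23048 - 33806 = -10758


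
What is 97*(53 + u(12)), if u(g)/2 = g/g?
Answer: 5335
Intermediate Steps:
u(g) = 2 (u(g) = 2*(g/g) = 2*1 = 2)
97*(53 + u(12)) = 97*(53 + 2) = 97*55 = 5335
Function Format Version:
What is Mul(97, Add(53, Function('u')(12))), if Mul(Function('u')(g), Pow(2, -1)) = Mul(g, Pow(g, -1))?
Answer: 5335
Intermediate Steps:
Function('u')(g) = 2 (Function('u')(g) = Mul(2, Mul(g, Pow(g, -1))) = Mul(2, 1) = 2)
Mul(97, Add(53, Function('u')(12))) = Mul(97, Add(53, 2)) = Mul(97, 55) = 5335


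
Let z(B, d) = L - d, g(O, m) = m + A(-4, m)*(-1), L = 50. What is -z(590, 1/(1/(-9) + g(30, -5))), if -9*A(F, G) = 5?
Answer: -2059/41 ≈ -50.219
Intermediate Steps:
A(F, G) = -5/9 (A(F, G) = -⅑*5 = -5/9)
g(O, m) = 5/9 + m (g(O, m) = m - 5/9*(-1) = m + 5/9 = 5/9 + m)
z(B, d) = 50 - d
-z(590, 1/(1/(-9) + g(30, -5))) = -(50 - 1/(1/(-9) + (5/9 - 5))) = -(50 - 1/(-⅑ - 40/9)) = -(50 - 1/(-41/9)) = -(50 - 1*(-9/41)) = -(50 + 9/41) = -1*2059/41 = -2059/41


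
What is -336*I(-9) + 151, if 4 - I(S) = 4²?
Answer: 4183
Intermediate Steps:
I(S) = -12 (I(S) = 4 - 1*4² = 4 - 1*16 = 4 - 16 = -12)
-336*I(-9) + 151 = -336*(-12) + 151 = 4032 + 151 = 4183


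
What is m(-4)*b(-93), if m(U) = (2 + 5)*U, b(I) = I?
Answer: 2604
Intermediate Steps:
m(U) = 7*U
m(-4)*b(-93) = (7*(-4))*(-93) = -28*(-93) = 2604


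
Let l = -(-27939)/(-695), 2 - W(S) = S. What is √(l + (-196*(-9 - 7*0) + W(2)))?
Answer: 13*√255/5 ≈ 41.519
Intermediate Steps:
W(S) = 2 - S
l = -201/5 (l = -(-27939)*(-1)/695 = -201*⅕ = -201/5 ≈ -40.200)
√(l + (-196*(-9 - 7*0) + W(2))) = √(-201/5 + (-196*(-9 - 7*0) + (2 - 1*2))) = √(-201/5 + (-196*(-9 + 0) + (2 - 2))) = √(-201/5 + (-196*(-9) + 0)) = √(-201/5 + (1764 + 0)) = √(-201/5 + 1764) = √(8619/5) = 13*√255/5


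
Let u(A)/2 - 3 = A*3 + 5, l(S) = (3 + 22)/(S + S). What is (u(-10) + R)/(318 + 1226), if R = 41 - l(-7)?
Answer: -17/21616 ≈ -0.00078645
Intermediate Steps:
l(S) = 25/(2*S) (l(S) = 25/((2*S)) = 25*(1/(2*S)) = 25/(2*S))
u(A) = 16 + 6*A (u(A) = 6 + 2*(A*3 + 5) = 6 + 2*(3*A + 5) = 6 + 2*(5 + 3*A) = 6 + (10 + 6*A) = 16 + 6*A)
R = 599/14 (R = 41 - 25/(2*(-7)) = 41 - 25*(-1)/(2*7) = 41 - 1*(-25/14) = 41 + 25/14 = 599/14 ≈ 42.786)
(u(-10) + R)/(318 + 1226) = ((16 + 6*(-10)) + 599/14)/(318 + 1226) = ((16 - 60) + 599/14)/1544 = (-44 + 599/14)*(1/1544) = -17/14*1/1544 = -17/21616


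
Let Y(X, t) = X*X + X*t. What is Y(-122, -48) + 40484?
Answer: 61224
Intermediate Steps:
Y(X, t) = X² + X*t
Y(-122, -48) + 40484 = -122*(-122 - 48) + 40484 = -122*(-170) + 40484 = 20740 + 40484 = 61224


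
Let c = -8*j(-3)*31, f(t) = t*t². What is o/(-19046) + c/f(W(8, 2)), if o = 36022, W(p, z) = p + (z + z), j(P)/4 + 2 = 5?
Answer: -619411/171414 ≈ -3.6135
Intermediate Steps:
j(P) = 12 (j(P) = -8 + 4*5 = -8 + 20 = 12)
W(p, z) = p + 2*z
f(t) = t³
c = -2976 (c = -8*12*31 = -96*31 = -2976)
o/(-19046) + c/f(W(8, 2)) = 36022/(-19046) - 2976/(8 + 2*2)³ = 36022*(-1/19046) - 2976/(8 + 4)³ = -18011/9523 - 2976/(12³) = -18011/9523 - 2976/1728 = -18011/9523 - 2976*1/1728 = -18011/9523 - 31/18 = -619411/171414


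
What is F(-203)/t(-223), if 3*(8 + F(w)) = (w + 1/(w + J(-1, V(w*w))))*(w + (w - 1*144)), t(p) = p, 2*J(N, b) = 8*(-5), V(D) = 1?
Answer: -8297716/49729 ≈ -166.86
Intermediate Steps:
J(N, b) = -20 (J(N, b) = (8*(-5))/2 = (½)*(-40) = -20)
F(w) = -8 + (-144 + 2*w)*(w + 1/(-20 + w))/3 (F(w) = -8 + ((w + 1/(w - 20))*(w + (w - 1*144)))/3 = -8 + ((w + 1/(-20 + w))*(w + (w - 144)))/3 = -8 + ((w + 1/(-20 + w))*(w + (-144 + w)))/3 = -8 + ((w + 1/(-20 + w))*(-144 + 2*w))/3 = -8 + ((-144 + 2*w)*(w + 1/(-20 + w)))/3 = -8 + (-144 + 2*w)*(w + 1/(-20 + w))/3)
F(-203)/t(-223) = (2*(168 + (-203)³ - 92*(-203)² + 1429*(-203))/(3*(-20 - 203)))/(-223) = ((⅔)*(168 - 8365427 - 92*41209 - 290087)/(-223))*(-1/223) = ((⅔)*(-1/223)*(168 - 8365427 - 3791228 - 290087))*(-1/223) = ((⅔)*(-1/223)*(-12446574))*(-1/223) = (8297716/223)*(-1/223) = -8297716/49729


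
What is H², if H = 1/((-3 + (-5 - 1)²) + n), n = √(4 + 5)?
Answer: 1/1296 ≈ 0.00077160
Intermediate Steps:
n = 3 (n = √9 = 3)
H = 1/36 (H = 1/((-3 + (-5 - 1)²) + 3) = 1/((-3 + (-6)²) + 3) = 1/((-3 + 36) + 3) = 1/(33 + 3) = 1/36 ≈ 0.027778)
H² = (1/36)² = 1/1296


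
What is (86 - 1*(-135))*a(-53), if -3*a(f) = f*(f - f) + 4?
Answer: -884/3 ≈ -294.67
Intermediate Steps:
a(f) = -4/3 (a(f) = -(f*(f - f) + 4)/3 = -(f*0 + 4)/3 = -(0 + 4)/3 = -1/3*4 = -4/3)
(86 - 1*(-135))*a(-53) = (86 - 1*(-135))*(-4/3) = (86 + 135)*(-4/3) = 221*(-4/3) = -884/3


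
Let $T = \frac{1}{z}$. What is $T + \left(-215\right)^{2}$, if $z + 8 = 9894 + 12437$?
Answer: $\frac{1031880676}{22323} \approx 46225.0$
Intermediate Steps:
$z = 22323$ ($z = -8 + \left(9894 + 12437\right) = -8 + 22331 = 22323$)
$T = \frac{1}{22323} \approx 4.4797 \cdot 10^{-5}$
$T + \left(-215\right)^{2} = \frac{1}{22323} + \left(-215\right)^{2} = \frac{1}{22323} + 46225 = \frac{1031880676}{22323}$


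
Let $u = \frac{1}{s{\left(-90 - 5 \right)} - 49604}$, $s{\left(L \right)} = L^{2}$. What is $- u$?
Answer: $\frac{1}{40579} \approx 2.4643 \cdot 10^{-5}$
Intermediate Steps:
$u = - \frac{1}{40579}$ ($u = \frac{1}{\left(-90 - 5\right)^{2} - 49604} = \frac{1}{\left(-95\right)^{2} - 49604} = \frac{1}{9025 - 49604} = \frac{1}{-40579} = - \frac{1}{40579} \approx -2.4643 \cdot 10^{-5}$)
$- u = \left(-1\right) \left(- \frac{1}{40579}\right) = \frac{1}{40579}$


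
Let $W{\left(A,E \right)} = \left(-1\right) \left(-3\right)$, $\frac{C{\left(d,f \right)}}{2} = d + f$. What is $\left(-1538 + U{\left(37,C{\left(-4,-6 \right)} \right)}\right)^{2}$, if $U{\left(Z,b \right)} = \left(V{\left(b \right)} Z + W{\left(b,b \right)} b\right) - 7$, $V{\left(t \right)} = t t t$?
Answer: $88568736025$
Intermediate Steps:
$V{\left(t \right)} = t^{3}$ ($V{\left(t \right)} = t^{2} t = t^{3}$)
$C{\left(d,f \right)} = 2 d + 2 f$ ($C{\left(d,f \right)} = 2 \left(d + f\right) = 2 d + 2 f$)
$W{\left(A,E \right)} = 3$
$U{\left(Z,b \right)} = -7 + 3 b + Z b^{3}$ ($U{\left(Z,b \right)} = \left(b^{3} Z + 3 b\right) - 7 = \left(Z b^{3} + 3 b\right) - 7 = \left(3 b + Z b^{3}\right) - 7 = -7 + 3 b + Z b^{3}$)
$\left(-1538 + U{\left(37,C{\left(-4,-6 \right)} \right)}\right)^{2} = \left(-1538 + \left(-7 + 3 \left(2 \left(-4\right) + 2 \left(-6\right)\right) + 37 \left(2 \left(-4\right) + 2 \left(-6\right)\right)^{3}\right)\right)^{2} = \left(-1538 + \left(-7 + 3 \left(-8 - 12\right) + 37 \left(-8 - 12\right)^{3}\right)\right)^{2} = \left(-1538 + \left(-7 + 3 \left(-20\right) + 37 \left(-20\right)^{3}\right)\right)^{2} = \left(-1538 - 296067\right)^{2} = \left(-297605\right)^{2} = 88568736025$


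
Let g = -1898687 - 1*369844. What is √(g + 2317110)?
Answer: √48579 ≈ 220.41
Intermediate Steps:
g = -2268531 (g = -1898687 - 369844 = -2268531)
√(g + 2317110) = √(-2268531 + 2317110) = √48579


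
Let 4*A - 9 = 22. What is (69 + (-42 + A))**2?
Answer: 19321/16 ≈ 1207.6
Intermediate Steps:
A = 31/4 (A = 9/4 + (1/4)*22 = 9/4 + 11/2 = 31/4 ≈ 7.7500)
(69 + (-42 + A))**2 = (69 + (-42 + 31/4))**2 = (69 - 137/4)**2 = (139/4)**2 = 19321/16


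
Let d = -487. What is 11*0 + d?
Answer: -487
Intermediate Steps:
11*0 + d = 11*0 - 487 = 0 - 487 = -487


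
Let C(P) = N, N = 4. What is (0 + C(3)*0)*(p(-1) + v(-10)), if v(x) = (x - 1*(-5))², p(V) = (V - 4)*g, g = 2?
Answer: 0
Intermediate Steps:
C(P) = 4
p(V) = -8 + 2*V (p(V) = (V - 4)*2 = (-4 + V)*2 = -8 + 2*V)
v(x) = (5 + x)² (v(x) = (x + 5)² = (5 + x)²)
(0 + C(3)*0)*(p(-1) + v(-10)) = (0 + 4*0)*((-8 + 2*(-1)) + (5 - 10)²) = (0 + 0)*((-8 - 2) + (-5)²) = 0*(-10 + 25) = 0*15 = 0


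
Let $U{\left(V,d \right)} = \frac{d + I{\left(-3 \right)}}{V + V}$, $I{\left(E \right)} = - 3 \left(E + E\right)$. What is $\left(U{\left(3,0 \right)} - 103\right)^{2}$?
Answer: $10000$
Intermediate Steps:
$I{\left(E \right)} = - 6 E$ ($I{\left(E \right)} = - 3 \cdot 2 E = - 6 E$)
$U{\left(V,d \right)} = \frac{18 + d}{2 V}$ ($U{\left(V,d \right)} = \frac{d - -18}{V + V} = \frac{d + 18}{2 V} = \left(18 + d\right) \frac{1}{2 V} = \frac{18 + d}{2 V}$)
$\left(U{\left(3,0 \right)} - 103\right)^{2} = \left(\frac{18 + 0}{2 \cdot 3} - 103\right)^{2} = \left(\frac{1}{2} \cdot \frac{1}{3} \cdot 18 - 103\right)^{2} = \left(3 - 103\right)^{2} = \left(-100\right)^{2} = 10000$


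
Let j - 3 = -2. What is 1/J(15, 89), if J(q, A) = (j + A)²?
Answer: 1/8100 ≈ 0.00012346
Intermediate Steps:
j = 1 (j = 3 - 2 = 1)
J(q, A) = (1 + A)²
1/J(15, 89) = 1/((1 + 89)²) = 1/(90²) = 1/8100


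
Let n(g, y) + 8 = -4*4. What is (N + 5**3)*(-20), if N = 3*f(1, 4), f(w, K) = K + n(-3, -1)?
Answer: -1300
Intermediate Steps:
n(g, y) = -24 (n(g, y) = -8 - 4*4 = -8 - 16 = -24)
f(w, K) = -24 + K (f(w, K) = K - 24 = -24 + K)
N = -60 (N = 3*(-24 + 4) = 3*(-20) = -60)
(N + 5**3)*(-20) = (-60 + 5**3)*(-20) = (-60 + 125)*(-20) = 65*(-20) = -1300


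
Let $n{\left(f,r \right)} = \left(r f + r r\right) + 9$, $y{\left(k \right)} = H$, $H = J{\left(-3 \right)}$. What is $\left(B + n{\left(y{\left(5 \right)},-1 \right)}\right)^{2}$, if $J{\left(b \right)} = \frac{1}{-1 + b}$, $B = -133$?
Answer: $\frac{241081}{16} \approx 15068.0$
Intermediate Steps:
$H = - \frac{1}{4}$ ($H = \frac{1}{-1 - 3} = \frac{1}{-4} = - \frac{1}{4} \approx -0.25$)
$y{\left(k \right)} = - \frac{1}{4}$
$n{\left(f,r \right)} = 9 + r^{2} + f r$ ($n{\left(f,r \right)} = \left(f r + r^{2}\right) + 9 = \left(r^{2} + f r\right) + 9 = 9 + r^{2} + f r$)
$\left(B + n{\left(y{\left(5 \right)},-1 \right)}\right)^{2} = \left(-133 + \left(9 + \left(-1\right)^{2} - - \frac{1}{4}\right)\right)^{2} = \left(-133 + \left(9 + 1 + \frac{1}{4}\right)\right)^{2} = \left(-133 + \frac{41}{4}\right)^{2} = \left(- \frac{491}{4}\right)^{2} = \frac{241081}{16}$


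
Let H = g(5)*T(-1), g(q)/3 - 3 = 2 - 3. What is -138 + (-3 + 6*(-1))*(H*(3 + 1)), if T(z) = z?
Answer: 78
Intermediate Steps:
g(q) = 6 (g(q) = 9 + 3*(2 - 3) = 9 + 3*(-1) = 9 - 3 = 6)
H = -6 (H = 6*(-1) = -6)
-138 + (-3 + 6*(-1))*(H*(3 + 1)) = -138 + (-3 + 6*(-1))*(-6*(3 + 1)) = -138 + (-3 - 6)*(-6*4) = -138 - 9*(-24) = -138 + 216 = 78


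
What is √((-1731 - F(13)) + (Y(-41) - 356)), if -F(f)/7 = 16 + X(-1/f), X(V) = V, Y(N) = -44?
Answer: I*√341302/13 ≈ 44.939*I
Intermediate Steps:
F(f) = -112 + 7/f (F(f) = -7*(16 - 1/f) = -112 + 7/f)
√((-1731 - F(13)) + (Y(-41) - 356)) = √((-1731 - (-112 + 7/13)) + (-44 - 356)) = √((-1731 - (-112 + 7*(1/13))) - 400) = √((-1731 - (-112 + 7/13)) - 400) = √((-1731 - 1*(-1449/13)) - 400) = √((-1731 + 1449/13) - 400) = √(-21054/13 - 400) = √(-26254/13) = I*√341302/13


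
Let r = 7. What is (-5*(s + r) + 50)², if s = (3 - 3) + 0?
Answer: 225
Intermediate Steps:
s = 0 (s = 0 + 0 = 0)
(-5*(s + r) + 50)² = (-5*(0 + 7) + 50)² = (-5*7 + 50)² = (-35 + 50)² = 15² = 225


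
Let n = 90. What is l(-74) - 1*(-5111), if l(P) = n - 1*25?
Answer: 5176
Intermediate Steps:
l(P) = 65 (l(P) = 90 - 1*25 = 90 - 25 = 65)
l(-74) - 1*(-5111) = 65 - 1*(-5111) = 65 + 5111 = 5176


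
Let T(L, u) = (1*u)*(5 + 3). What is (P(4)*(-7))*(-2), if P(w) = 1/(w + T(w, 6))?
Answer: 7/26 ≈ 0.26923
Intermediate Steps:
T(L, u) = 8*u (T(L, u) = u*8 = 8*u)
P(w) = 1/(48 + w) (P(w) = 1/(w + 8*6) = 1/(w + 48) = 1/(48 + w))
(P(4)*(-7))*(-2) = (-7/(48 + 4))*(-2) = (-7/52)*(-2) = ((1/52)*(-7))*(-2) = -7/52*(-2) = 7/26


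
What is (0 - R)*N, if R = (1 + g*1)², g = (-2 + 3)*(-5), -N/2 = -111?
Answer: -3552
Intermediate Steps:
N = 222 (N = -2*(-111) = 222)
g = -5 (g = 1*(-5) = -5)
R = 16 (R = (1 - 5*1)² = (1 - 5)² = (-4)² = 16)
(0 - R)*N = (0 - 1*16)*222 = (0 - 16)*222 = -16*222 = -3552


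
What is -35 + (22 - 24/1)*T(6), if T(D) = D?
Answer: -47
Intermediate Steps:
-35 + (22 - 24/1)*T(6) = -35 + (22 - 24/1)*6 = -35 + (22 - 24*1)*6 = -35 + (22 - 24)*6 = -35 - 2*6 = -35 - 12 = -47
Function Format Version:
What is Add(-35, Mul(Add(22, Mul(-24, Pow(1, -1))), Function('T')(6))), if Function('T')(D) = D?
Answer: -47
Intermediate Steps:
Add(-35, Mul(Add(22, Mul(-24, Pow(1, -1))), Function('T')(6))) = Add(-35, Mul(Add(22, Mul(-24, Pow(1, -1))), 6)) = Add(-35, Mul(Add(22, Mul(-24, 1)), 6)) = Add(-35, Mul(Add(22, -24), 6)) = Add(-35, Mul(-2, 6)) = Add(-35, -12) = -47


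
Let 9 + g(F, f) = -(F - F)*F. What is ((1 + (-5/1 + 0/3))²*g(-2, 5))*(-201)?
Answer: 28944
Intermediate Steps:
g(F, f) = -9 (g(F, f) = -9 - (F - F)*F = -9 - 0*F = -9 - 1*0 = -9 + 0 = -9)
((1 + (-5/1 + 0/3))²*g(-2, 5))*(-201) = ((1 + (-5/1 + 0/3))²*(-9))*(-201) = ((1 + (-5*1 + 0*(⅓)))²*(-9))*(-201) = ((1 + (-5 + 0))²*(-9))*(-201) = ((1 - 5)²*(-9))*(-201) = ((-4)²*(-9))*(-201) = (16*(-9))*(-201) = -144*(-201) = 28944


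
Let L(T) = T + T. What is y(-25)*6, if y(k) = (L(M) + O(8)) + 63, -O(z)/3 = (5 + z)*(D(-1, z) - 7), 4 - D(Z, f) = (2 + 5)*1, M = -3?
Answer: 2682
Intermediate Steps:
L(T) = 2*T
D(Z, f) = -3 (D(Z, f) = 4 - (2 + 5) = 4 - 7 = -3)
O(z) = 150 + 30*z (O(z) = -3*(5 + z)*(-3 - 7) = -3*(5 + z)*(-10) = -3*(-50 - 10*z) = 150 + 30*z)
y(k) = 447 (y(k) = (2*(-3) + (150 + 30*8)) + 63 = (-6 + (150 + 240)) + 63 = (-6 + 390) + 63 = 384 + 63 = 447)
y(-25)*6 = 447*6 = 2682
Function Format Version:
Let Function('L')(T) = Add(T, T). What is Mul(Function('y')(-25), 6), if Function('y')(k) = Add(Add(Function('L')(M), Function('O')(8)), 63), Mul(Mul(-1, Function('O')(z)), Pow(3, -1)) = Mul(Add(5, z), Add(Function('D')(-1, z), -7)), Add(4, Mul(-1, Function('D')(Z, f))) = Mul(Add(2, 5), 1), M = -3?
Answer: 2682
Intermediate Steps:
Function('L')(T) = Mul(2, T)
Function('D')(Z, f) = -3 (Function('D')(Z, f) = Add(4, Mul(-1, Mul(Add(2, 5), 1))) = Add(4, Mul(-1, Mul(7, 1))) = Add(4, Mul(-1, 7)) = Add(4, -7) = -3)
Function('O')(z) = Add(150, Mul(30, z)) (Function('O')(z) = Mul(-3, Mul(Add(5, z), Add(-3, -7))) = Mul(-3, Mul(Add(5, z), -10)) = Mul(-3, Add(-50, Mul(-10, z))) = Add(150, Mul(30, z)))
Function('y')(k) = 447 (Function('y')(k) = Add(Add(Mul(2, -3), Add(150, Mul(30, 8))), 63) = Add(Add(-6, Add(150, 240)), 63) = Add(Add(-6, 390), 63) = Add(384, 63) = 447)
Mul(Function('y')(-25), 6) = Mul(447, 6) = 2682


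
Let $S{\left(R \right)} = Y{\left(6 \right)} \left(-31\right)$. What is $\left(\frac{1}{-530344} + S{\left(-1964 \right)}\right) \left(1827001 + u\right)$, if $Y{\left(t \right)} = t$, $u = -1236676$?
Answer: $- \frac{58232010445125}{530344} \approx -1.098 \cdot 10^{8}$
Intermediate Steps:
$S{\left(R \right)} = -186$ ($S{\left(R \right)} = 6 \left(-31\right) = -186$)
$\left(\frac{1}{-530344} + S{\left(-1964 \right)}\right) \left(1827001 + u\right) = \left(\frac{1}{-530344} - 186\right) \left(1827001 - 1236676\right) = \left(- \frac{1}{530344} - 186\right) 590325 = \left(- \frac{98643985}{530344}\right) 590325 = - \frac{58232010445125}{530344}$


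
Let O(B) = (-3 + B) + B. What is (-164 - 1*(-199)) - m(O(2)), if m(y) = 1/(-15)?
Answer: 526/15 ≈ 35.067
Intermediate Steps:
O(B) = -3 + 2*B
m(y) = -1/15
(-164 - 1*(-199)) - m(O(2)) = (-164 - 1*(-199)) - 1*(-1/15) = (-164 + 199) + 1/15 = 35 + 1/15 = 526/15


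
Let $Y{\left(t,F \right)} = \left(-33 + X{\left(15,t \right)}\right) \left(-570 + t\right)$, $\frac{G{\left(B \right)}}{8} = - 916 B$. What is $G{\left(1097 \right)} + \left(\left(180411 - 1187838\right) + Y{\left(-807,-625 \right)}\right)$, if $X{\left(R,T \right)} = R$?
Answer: $-9021457$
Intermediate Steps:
$G{\left(B \right)} = - 7328 B$ ($G{\left(B \right)} = 8 \left(- 916 B\right) = - 7328 B$)
$Y{\left(t,F \right)} = 10260 - 18 t$ ($Y{\left(t,F \right)} = \left(-33 + 15\right) \left(-570 + t\right) = - 18 \left(-570 + t\right) = 10260 - 18 t$)
$G{\left(1097 \right)} + \left(\left(180411 - 1187838\right) + Y{\left(-807,-625 \right)}\right) = \left(-7328\right) 1097 + \left(\left(180411 - 1187838\right) + \left(10260 - -14526\right)\right) = -8038816 + \left(-1007427 + \left(10260 + 14526\right)\right) = -8038816 + \left(-1007427 + 24786\right) = -8038816 - 982641 = -9021457$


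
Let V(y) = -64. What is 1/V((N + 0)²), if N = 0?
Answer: -1/64 ≈ -0.015625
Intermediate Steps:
1/V((N + 0)²) = 1/(-64) = -1/64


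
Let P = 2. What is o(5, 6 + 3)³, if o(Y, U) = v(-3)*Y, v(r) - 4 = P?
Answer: 27000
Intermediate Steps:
v(r) = 6 (v(r) = 4 + 2 = 6)
o(Y, U) = 6*Y
o(5, 6 + 3)³ = (6*5)³ = 30³ = 27000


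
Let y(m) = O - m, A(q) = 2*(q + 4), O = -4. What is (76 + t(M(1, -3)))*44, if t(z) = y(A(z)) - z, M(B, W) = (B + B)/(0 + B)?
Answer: 2552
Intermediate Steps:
M(B, W) = 2 (M(B, W) = (2*B)/B = 2)
A(q) = 8 + 2*q (A(q) = 2*(4 + q) = 8 + 2*q)
y(m) = -4 - m
t(z) = -12 - 3*z (t(z) = (-4 - (8 + 2*z)) - z = (-4 + (-8 - 2*z)) - z = (-12 - 2*z) - z = -12 - 3*z)
(76 + t(M(1, -3)))*44 = (76 + (-12 - 3*2))*44 = (76 + (-12 - 6))*44 = (76 - 18)*44 = 58*44 = 2552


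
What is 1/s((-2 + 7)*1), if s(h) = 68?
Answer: 1/68 ≈ 0.014706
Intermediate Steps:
1/s((-2 + 7)*1) = 1/68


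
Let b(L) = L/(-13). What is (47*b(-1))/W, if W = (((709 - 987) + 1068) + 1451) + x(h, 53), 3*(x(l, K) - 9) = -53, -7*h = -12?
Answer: 141/87061 ≈ 0.0016196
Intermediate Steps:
h = 12/7 (h = -1/7*(-12) = 12/7 ≈ 1.7143)
x(l, K) = -26/3 (x(l, K) = 9 + (1/3)*(-53) = 9 - 53/3 = -26/3)
b(L) = -L/13 (b(L) = L*(-1/13) = -L/13)
W = 6697/3 (W = (((709 - 987) + 1068) + 1451) - 26/3 = ((-278 + 1068) + 1451) - 26/3 = (790 + 1451) - 26/3 = 2241 - 26/3 = 6697/3 ≈ 2232.3)
(47*b(-1))/W = (47*(-1/13*(-1)))/(6697/3) = (47*(1/13))*(3/6697) = (47/13)*(3/6697) = 141/87061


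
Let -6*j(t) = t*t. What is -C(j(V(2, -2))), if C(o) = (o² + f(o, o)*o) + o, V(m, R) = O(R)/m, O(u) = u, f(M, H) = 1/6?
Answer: ⅙ ≈ 0.16667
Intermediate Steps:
f(M, H) = ⅙
V(m, R) = R/m
j(t) = -t²/6 (j(t) = -t*t/6 = -t²/6)
C(o) = o² + 7*o/6 (C(o) = (o² + o/6) + o = o² + 7*o/6)
-C(j(V(2, -2))) = -(-1²/6)*(7 + 6*(-1²/6))/6 = -(-(-2*½)²/6)*(7 + 6*(-(-2*½)²/6))/6 = -(-⅙*(-1)²)*(7 + 6*(-⅙*(-1)²))/6 = -(-⅙*1)*(7 + 6*(-⅙*1))/6 = -(-1)*(7 + 6*(-⅙))/(6*6) = -(-1)*(7 - 1)/(6*6) = -(-1)*6/(6*6) = -1*(-⅙) = ⅙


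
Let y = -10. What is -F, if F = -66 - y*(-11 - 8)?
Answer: 256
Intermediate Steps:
F = -256 (F = -66 - (-10)*(-11 - 8) = -66 - (-10)*(-19) = -66 - 1*190 = -66 - 190 = -256)
-F = -1*(-256) = 256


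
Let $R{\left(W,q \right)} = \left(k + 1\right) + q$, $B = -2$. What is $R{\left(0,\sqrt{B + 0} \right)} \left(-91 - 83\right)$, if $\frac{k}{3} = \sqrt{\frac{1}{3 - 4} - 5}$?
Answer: $-174 - 522 i \sqrt{6} - 174 i \sqrt{2} \approx -174.0 - 1524.7 i$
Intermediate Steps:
$k = 3 i \sqrt{6}$ ($k = 3 \sqrt{\frac{1}{3 - 4} - 5} = 3 \sqrt{\frac{1}{-1} - 5} = 3 \sqrt{-1 - 5} = 3 \sqrt{-6} = 3 i \sqrt{6} \approx 7.3485 i$)
$R{\left(W,q \right)} = 1 + q + 3 i \sqrt{6}$ ($R{\left(W,q \right)} = \left(3 i \sqrt{6} + 1\right) + q = \left(1 + 3 i \sqrt{6}\right) + q = 1 + q + 3 i \sqrt{6}$)
$R{\left(0,\sqrt{B + 0} \right)} \left(-91 - 83\right) = \left(1 + \sqrt{-2 + 0} + 3 i \sqrt{6}\right) \left(-91 - 83\right) = \left(1 + \sqrt{-2} + 3 i \sqrt{6}\right) \left(-174\right) = \left(1 + i \sqrt{2} + 3 i \sqrt{6}\right) \left(-174\right) = -174 - 522 i \sqrt{6} - 174 i \sqrt{2}$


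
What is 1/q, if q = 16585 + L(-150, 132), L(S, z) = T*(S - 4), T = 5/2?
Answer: 1/16200 ≈ 6.1728e-5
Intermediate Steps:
T = 5/2 (T = 5*(1/2) = 5/2 ≈ 2.5000)
L(S, z) = -10 + 5*S/2 (L(S, z) = 5*(S - 4)/2 = 5*(-4 + S)/2 = -10 + 5*S/2)
q = 16200 (q = 16585 + (-10 + (5/2)*(-150)) = 16585 + (-10 - 375) = 16585 - 385 = 16200)
1/q = 1/16200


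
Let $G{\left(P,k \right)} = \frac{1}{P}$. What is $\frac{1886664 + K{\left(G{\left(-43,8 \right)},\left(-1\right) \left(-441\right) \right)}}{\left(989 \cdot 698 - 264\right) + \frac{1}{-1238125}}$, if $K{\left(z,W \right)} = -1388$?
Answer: $\frac{2334207347500}{854378061249} \approx 2.7321$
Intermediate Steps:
$\frac{1886664 + K{\left(G{\left(-43,8 \right)},\left(-1\right) \left(-441\right) \right)}}{\left(989 \cdot 698 - 264\right) + \frac{1}{-1238125}} = \frac{1886664 - 1388}{\left(989 \cdot 698 - 264\right) + \frac{1}{-1238125}} = \frac{1885276}{\left(690322 - 264\right) - \frac{1}{1238125}} = \frac{1885276}{690058 - \frac{1}{1238125}} = \frac{1885276}{\frac{854378061249}{1238125}} = 1885276 \cdot \frac{1238125}{854378061249} = \frac{2334207347500}{854378061249}$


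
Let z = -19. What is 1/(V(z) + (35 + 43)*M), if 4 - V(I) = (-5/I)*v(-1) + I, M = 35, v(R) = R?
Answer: 19/52312 ≈ 0.00036321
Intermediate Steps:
V(I) = 4 - I - 5/I (V(I) = 4 - (-5/I*(-1) + I) = 4 - (5/I + I) = 4 - (I + 5/I) = 4 + (-I - 5/I) = 4 - I - 5/I)
1/(V(z) + (35 + 43)*M) = 1/((4 - 1*(-19) - 5/(-19)) + (35 + 43)*35) = 1/((4 + 19 - 5*(-1/19)) + 78*35) = 1/((4 + 19 + 5/19) + 2730) = 1/(442/19 + 2730) = 1/(52312/19) = 19/52312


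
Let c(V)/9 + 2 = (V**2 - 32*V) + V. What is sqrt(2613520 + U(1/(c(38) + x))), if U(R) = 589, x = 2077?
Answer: sqrt(2614109) ≈ 1616.8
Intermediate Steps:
c(V) = -18 - 279*V + 9*V**2 (c(V) = -18 + 9*((V**2 - 32*V) + V) = -18 + 9*(V**2 - 31*V) = -18 + (-279*V + 9*V**2) = -18 - 279*V + 9*V**2)
sqrt(2613520 + U(1/(c(38) + x))) = sqrt(2613520 + 589) = sqrt(2614109)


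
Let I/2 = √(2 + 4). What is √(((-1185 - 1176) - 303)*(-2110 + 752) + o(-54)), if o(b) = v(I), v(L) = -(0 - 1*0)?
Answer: 12*√25123 ≈ 1902.0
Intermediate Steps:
I = 2*√6 (I = 2*√(2 + 4) = 2*√6 ≈ 4.8990)
v(L) = 0 (v(L) = -(0 + 0) = -1*0 = 0)
o(b) = 0
√(((-1185 - 1176) - 303)*(-2110 + 752) + o(-54)) = √(((-1185 - 1176) - 303)*(-2110 + 752) + 0) = √((-2361 - 303)*(-1358) + 0) = √(-2664*(-1358) + 0) = √(3617712 + 0) = √3617712 = 12*√25123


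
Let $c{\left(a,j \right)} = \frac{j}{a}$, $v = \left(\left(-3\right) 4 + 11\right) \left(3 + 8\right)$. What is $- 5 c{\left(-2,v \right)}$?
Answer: $- \frac{55}{2} \approx -27.5$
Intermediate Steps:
$v = -11$ ($v = \left(-12 + 11\right) 11 = \left(-1\right) 11 = -11$)
$c{\left(a,j \right)} = \frac{j}{a}$
$- 5 c{\left(-2,v \right)} = - 5 \left(- \frac{11}{-2}\right) = - 5 \left(\left(-11\right) \left(- \frac{1}{2}\right)\right) = \left(-5\right) \frac{11}{2} = - \frac{55}{2}$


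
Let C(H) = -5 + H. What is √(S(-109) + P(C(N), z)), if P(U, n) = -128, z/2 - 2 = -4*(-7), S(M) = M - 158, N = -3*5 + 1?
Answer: I*√395 ≈ 19.875*I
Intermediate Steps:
N = -14 (N = -15 + 1 = -14)
S(M) = -158 + M
z = 60 (z = 4 + 2*(-4*(-7)) = 4 + 2*28 = 4 + 56 = 60)
√(S(-109) + P(C(N), z)) = √((-158 - 109) - 128) = √(-267 - 128) = √(-395) = I*√395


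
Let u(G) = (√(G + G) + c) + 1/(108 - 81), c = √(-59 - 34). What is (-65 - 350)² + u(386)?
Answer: 4650076/27 + 2*√193 + I*√93 ≈ 1.7225e+5 + 9.6436*I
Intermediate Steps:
c = I*√93 (c = √(-93) = I*√93 ≈ 9.6436*I)
u(G) = 1/27 + I*√93 + √2*√G (u(G) = (√(G + G) + I*√93) + 1/(108 - 81) = (√(2*G) + I*√93) + 1/27 = (√2*√G + I*√93) + 1/27 = (I*√93 + √2*√G) + 1/27 = 1/27 + I*√93 + √2*√G)
(-65 - 350)² + u(386) = (-65 - 350)² + (1/27 + I*√93 + √2*√386) = (-415)² + (1/27 + I*√93 + 2*√193) = 172225 + (1/27 + 2*√193 + I*√93) = 4650076/27 + 2*√193 + I*√93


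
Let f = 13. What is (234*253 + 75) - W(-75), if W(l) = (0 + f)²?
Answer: 59108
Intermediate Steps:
W(l) = 169 (W(l) = (0 + 13)² = 13² = 169)
(234*253 + 75) - W(-75) = (234*253 + 75) - 1*169 = (59202 + 75) - 169 = 59277 - 169 = 59108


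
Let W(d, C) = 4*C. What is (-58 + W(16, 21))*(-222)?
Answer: -5772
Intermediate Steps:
(-58 + W(16, 21))*(-222) = (-58 + 4*21)*(-222) = (-58 + 84)*(-222) = 26*(-222) = -5772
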